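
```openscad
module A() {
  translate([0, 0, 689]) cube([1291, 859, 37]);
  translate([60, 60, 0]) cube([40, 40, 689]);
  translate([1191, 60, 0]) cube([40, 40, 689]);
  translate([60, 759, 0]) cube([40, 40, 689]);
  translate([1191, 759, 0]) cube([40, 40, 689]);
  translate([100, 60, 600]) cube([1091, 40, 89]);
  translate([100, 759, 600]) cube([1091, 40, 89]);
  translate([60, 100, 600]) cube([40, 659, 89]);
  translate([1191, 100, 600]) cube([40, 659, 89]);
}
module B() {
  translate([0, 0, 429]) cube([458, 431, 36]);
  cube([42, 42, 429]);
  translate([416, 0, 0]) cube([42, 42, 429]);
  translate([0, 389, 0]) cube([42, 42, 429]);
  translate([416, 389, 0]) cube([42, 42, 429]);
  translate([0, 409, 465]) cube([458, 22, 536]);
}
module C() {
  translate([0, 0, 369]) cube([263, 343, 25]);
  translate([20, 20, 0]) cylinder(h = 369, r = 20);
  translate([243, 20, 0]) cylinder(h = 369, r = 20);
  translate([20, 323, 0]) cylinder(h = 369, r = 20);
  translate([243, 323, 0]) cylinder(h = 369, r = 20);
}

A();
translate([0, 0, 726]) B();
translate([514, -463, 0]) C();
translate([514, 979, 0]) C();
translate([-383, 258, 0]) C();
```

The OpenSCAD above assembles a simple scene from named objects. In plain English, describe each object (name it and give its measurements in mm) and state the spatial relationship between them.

A is a table: top 1291 mm (x) × 859 mm (y), 37 mm thick, upper face at z = 726 mm, on four 40×40 mm square legs, each inset 60 mm from the nearest pair of top edges, running from z = 0 to the bottom of the top. Four apron rails, 40 mm thick and 89 mm tall, run between adjacent legs with their top edges flush with the underside of the top and their outer faces flush with the legs' outer faces.

B is a chair. The seat is a 458×431×36 mm slab with its top at z = 465 mm, on four 42×42 mm corner legs (flush with the seat edges, standing on z = 0). A flat backrest 22 mm thick, 536 mm tall, spans the full seat width and rises from the seat top along its +y edge, rear face flush with the rear of the seat.

C is a four-legged stool. The seat is a 263×343×25 mm slab whose top surface is at z = 394 mm; four round legs, each 40 mm in diameter, run from the floor (z = 0) to the underside of the seat, each leg's axis is inset half a diameter from the nearest pair of seat edges (so the leg's bounding box is flush with the corner).

The chair is on top of the table. Three stools sit around the table at the −y, +y, −x sides.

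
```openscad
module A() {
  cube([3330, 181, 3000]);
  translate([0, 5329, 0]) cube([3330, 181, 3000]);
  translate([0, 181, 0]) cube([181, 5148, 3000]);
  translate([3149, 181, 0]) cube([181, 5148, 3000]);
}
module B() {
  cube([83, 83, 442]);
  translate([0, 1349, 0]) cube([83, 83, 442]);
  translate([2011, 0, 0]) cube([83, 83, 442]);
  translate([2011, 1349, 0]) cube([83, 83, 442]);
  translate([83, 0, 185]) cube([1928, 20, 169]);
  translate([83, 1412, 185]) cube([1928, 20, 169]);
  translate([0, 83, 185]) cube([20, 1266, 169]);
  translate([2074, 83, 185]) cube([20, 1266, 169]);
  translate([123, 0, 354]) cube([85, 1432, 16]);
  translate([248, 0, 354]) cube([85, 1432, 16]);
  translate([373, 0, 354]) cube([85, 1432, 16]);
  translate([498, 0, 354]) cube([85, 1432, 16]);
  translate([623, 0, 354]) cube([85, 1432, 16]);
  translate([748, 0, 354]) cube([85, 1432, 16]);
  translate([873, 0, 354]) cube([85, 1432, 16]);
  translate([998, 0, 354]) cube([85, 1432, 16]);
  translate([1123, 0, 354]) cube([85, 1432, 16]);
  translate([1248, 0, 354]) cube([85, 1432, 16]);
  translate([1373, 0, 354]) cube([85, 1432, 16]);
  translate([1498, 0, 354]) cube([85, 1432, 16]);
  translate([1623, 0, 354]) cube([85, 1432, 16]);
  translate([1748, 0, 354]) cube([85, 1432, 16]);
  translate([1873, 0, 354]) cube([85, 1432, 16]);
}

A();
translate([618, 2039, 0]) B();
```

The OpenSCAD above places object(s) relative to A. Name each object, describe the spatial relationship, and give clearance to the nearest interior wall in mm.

Clearances: x = 437, y = 1858; minimum 437 mm.

A is a house frame. B is a bed frame. The bed frame sits inside the house frame, centred. The clearance to the nearest interior wall is 437 mm.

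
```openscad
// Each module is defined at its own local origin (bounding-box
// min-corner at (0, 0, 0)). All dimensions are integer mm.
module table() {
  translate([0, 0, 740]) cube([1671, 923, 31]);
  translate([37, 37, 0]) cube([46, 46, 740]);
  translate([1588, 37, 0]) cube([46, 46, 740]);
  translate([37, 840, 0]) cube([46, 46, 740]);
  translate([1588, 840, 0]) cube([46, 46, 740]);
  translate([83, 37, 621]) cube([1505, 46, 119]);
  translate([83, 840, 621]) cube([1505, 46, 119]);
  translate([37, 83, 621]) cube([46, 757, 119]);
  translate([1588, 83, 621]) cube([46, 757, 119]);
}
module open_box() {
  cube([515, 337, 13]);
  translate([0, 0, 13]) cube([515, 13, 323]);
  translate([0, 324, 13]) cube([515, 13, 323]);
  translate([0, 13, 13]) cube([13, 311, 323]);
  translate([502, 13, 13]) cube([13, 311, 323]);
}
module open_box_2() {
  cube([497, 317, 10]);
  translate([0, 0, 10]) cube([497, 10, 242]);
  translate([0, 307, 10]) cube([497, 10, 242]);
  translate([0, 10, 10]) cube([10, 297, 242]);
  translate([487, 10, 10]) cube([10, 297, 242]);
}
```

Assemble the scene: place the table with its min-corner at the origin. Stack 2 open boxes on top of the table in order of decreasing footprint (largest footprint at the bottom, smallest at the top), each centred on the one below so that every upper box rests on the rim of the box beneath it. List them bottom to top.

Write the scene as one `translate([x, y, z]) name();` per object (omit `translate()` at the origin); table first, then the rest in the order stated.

table();
translate([578, 293, 771]) open_box();
translate([587, 303, 1107]) open_box_2();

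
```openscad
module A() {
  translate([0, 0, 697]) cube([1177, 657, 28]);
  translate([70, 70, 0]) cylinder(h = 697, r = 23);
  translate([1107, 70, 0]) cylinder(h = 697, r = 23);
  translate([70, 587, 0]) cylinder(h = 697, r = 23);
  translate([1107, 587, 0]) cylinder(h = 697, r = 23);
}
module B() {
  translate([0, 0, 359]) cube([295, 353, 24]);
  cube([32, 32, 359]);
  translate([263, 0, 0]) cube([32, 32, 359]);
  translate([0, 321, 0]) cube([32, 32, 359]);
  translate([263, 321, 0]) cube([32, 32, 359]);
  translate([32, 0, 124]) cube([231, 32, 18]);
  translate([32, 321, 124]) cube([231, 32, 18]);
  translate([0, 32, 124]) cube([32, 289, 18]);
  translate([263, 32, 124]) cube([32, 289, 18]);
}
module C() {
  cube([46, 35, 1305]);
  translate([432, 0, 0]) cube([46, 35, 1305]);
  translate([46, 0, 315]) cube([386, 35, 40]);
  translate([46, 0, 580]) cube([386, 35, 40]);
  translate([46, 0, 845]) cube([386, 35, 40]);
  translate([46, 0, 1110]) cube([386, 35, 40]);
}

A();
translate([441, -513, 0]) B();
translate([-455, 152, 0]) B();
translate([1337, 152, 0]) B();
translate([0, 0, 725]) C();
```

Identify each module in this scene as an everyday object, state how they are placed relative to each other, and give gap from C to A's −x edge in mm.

A is a table. B is a stool. C is a ladder. Three stools sit around the table at the −y, −x, +x sides. The ladder is on top of the table. The gap from the ladder to the table's −x edge is 0 mm.

The ladder's min-x is at 0; the table's min-x is 0; gap = 0 mm.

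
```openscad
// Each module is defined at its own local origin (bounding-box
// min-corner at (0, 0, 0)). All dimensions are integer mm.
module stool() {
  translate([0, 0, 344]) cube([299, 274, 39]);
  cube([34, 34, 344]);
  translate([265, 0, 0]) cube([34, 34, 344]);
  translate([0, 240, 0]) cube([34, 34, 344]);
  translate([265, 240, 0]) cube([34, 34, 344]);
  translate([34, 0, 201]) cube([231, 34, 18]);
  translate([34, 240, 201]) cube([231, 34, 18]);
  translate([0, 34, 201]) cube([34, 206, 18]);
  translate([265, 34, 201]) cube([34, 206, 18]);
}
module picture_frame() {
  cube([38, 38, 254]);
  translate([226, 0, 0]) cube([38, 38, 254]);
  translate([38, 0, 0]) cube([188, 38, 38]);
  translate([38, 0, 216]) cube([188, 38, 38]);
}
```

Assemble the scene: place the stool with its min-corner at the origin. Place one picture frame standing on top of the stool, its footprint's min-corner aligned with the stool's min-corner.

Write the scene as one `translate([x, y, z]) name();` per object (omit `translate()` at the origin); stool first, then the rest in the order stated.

stool();
translate([0, 0, 383]) picture_frame();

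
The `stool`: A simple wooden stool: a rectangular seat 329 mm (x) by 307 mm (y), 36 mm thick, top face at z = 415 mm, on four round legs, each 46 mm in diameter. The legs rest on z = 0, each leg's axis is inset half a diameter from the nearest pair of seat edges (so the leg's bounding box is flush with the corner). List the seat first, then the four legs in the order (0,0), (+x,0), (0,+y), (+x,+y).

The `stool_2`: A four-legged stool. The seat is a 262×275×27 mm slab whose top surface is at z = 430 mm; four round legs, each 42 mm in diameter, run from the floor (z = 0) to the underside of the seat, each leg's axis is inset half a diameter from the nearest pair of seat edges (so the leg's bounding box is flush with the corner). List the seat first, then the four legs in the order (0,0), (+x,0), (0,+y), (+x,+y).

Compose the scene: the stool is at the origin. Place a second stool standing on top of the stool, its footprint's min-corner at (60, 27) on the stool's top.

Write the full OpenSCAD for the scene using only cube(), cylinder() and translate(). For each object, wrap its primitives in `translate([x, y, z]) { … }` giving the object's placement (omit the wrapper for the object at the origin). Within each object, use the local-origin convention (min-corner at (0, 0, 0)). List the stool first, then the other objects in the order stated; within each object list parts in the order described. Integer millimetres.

translate([0, 0, 379]) cube([329, 307, 36]);
translate([23, 23, 0]) cylinder(h = 379, r = 23);
translate([306, 23, 0]) cylinder(h = 379, r = 23);
translate([23, 284, 0]) cylinder(h = 379, r = 23);
translate([306, 284, 0]) cylinder(h = 379, r = 23);
translate([60, 27, 415]) {
  translate([0, 0, 403]) cube([262, 275, 27]);
  translate([21, 21, 0]) cylinder(h = 403, r = 21);
  translate([241, 21, 0]) cylinder(h = 403, r = 21);
  translate([21, 254, 0]) cylinder(h = 403, r = 21);
  translate([241, 254, 0]) cylinder(h = 403, r = 21);
}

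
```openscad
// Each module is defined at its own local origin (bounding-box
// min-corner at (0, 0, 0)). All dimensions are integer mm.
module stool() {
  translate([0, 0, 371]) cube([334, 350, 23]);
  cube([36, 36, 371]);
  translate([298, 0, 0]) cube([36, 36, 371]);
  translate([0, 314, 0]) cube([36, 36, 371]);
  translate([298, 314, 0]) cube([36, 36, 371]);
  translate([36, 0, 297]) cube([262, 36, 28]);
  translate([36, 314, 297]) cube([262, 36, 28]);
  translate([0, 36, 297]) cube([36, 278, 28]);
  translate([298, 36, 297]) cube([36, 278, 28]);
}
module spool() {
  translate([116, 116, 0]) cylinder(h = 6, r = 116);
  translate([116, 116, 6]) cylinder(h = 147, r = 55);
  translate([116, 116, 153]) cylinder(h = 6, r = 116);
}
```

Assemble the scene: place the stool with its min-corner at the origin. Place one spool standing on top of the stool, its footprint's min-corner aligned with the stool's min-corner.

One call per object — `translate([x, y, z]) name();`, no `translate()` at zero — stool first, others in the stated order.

stool();
translate([0, 0, 394]) spool();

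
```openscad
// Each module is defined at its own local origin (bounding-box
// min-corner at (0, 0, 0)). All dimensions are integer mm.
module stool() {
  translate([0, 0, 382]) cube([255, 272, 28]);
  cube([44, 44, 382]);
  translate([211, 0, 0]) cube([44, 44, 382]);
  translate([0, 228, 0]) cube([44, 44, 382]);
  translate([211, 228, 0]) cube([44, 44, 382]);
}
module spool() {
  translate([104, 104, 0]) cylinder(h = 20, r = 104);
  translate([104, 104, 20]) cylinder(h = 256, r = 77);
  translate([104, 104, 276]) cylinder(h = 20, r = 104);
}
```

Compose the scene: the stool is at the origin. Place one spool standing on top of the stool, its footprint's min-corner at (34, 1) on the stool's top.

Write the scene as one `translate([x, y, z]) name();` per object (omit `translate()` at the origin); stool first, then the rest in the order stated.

stool();
translate([34, 1, 410]) spool();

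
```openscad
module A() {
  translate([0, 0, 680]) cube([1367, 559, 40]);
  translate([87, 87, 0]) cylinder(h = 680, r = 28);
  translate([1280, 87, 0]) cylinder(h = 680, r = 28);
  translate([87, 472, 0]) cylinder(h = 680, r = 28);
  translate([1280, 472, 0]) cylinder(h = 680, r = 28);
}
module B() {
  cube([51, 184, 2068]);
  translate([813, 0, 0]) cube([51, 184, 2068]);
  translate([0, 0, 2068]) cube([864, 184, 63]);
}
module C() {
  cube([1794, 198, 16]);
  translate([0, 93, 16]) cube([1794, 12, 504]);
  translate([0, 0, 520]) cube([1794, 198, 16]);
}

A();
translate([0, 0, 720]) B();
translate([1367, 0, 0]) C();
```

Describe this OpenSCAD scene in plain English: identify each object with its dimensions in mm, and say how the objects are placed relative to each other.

A is a table with a 1367×559 mm rectangular top, 40 mm thick, top surface at z = 720 mm, supported by four round legs of 56 mm diameter, each leg's bounding box inset 59 mm from the nearest pair of top edges, running from the floor.

B is a door frame. The clear opening is 762 mm wide and 2068 mm high. Two 51 mm wide jambs, 184 mm deep, stand either side of the opening from the floor to the top of the opening. A 63 mm thick head sits across the top of both jambs, spanning the full outside width of the frame.

C is an I-beam lying along x, 1794 mm long. Overall section height 536 mm. Two flanges 198 mm wide (y) and 16 mm thick, one on the floor and one at the top; a web 12 mm thick runs between them, centred on the flange width.

The door frame is on top of the table. The I-beam is against the table's +x side, with their −y faces flush.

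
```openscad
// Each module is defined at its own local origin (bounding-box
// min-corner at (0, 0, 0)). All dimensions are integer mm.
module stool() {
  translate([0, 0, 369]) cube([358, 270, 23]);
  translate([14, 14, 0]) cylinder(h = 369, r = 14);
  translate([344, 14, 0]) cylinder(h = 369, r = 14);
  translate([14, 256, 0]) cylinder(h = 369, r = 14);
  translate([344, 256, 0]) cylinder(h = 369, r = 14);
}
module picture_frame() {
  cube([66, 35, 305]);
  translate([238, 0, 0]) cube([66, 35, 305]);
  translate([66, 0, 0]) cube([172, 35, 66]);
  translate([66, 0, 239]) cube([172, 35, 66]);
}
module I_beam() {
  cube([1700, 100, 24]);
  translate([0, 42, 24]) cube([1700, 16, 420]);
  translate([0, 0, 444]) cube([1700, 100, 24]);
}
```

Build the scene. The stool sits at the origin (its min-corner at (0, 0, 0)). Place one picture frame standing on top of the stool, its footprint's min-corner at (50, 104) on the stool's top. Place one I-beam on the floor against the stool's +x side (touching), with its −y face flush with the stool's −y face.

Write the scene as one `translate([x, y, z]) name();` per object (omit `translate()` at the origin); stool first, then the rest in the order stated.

stool();
translate([50, 104, 392]) picture_frame();
translate([358, 0, 0]) I_beam();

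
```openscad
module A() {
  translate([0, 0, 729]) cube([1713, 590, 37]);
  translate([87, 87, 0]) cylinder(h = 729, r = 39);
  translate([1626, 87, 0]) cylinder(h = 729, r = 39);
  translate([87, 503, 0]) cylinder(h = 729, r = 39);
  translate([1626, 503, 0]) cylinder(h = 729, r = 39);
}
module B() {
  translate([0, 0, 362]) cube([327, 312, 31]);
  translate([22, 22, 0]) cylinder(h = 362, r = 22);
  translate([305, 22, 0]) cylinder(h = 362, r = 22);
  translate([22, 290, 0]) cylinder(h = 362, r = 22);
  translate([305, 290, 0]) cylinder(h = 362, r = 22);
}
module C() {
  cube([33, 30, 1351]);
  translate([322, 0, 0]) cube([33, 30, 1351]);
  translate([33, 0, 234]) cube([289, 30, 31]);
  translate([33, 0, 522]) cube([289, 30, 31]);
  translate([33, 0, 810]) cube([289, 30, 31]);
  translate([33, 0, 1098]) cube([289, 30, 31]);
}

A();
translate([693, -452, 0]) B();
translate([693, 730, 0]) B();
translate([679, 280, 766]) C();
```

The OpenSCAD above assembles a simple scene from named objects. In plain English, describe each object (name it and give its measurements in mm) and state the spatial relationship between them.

A is a table: top 1713 mm (x) × 590 mm (y), 37 mm thick, upper face at z = 766 mm, on four round legs of 78 mm diameter, each leg's bounding box inset 48 mm from the nearest pair of top edges, running from z = 0 to the bottom of the top.

B is a four-legged stool. The seat is 327×312 mm, 31 mm thick, top at z = 393 mm. It stands on four round legs, each 44 mm in diameter, from z = 0 to the seat underside, each leg's axis is inset half a diameter from the nearest pair of seat edges (so the leg's bounding box is flush with the corner).

C is a straight ladder. Two 33×30 mm vertical rails, 1351 mm tall, stand 355 mm apart (outside-to-outside) with their front faces coplanar on the −y side. 4 rungs, each 30 mm deep and 31 mm tall, span between the inner faces of the rails, front faces flush with the rails. The lowest rung's underside is at z = 234 mm and rungs are spaced 288 mm apart (underside to underside).

Two stools sit around the table at the −y, +y sides. The ladder is on top of the table, centred.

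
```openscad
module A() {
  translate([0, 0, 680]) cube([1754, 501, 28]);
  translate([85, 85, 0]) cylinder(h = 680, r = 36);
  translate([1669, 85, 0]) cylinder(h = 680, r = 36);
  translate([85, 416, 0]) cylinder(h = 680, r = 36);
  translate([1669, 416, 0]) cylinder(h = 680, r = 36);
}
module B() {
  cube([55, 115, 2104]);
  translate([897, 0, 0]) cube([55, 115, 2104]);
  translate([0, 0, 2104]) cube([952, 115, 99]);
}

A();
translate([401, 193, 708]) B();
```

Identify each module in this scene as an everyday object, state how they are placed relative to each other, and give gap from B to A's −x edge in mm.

The door frame's min-x is at 401; the table's min-x is 0; gap = 401 mm.

A is a table. B is a door frame. The door frame is on top of the table, centred. The gap from the door frame to the table's −x edge is 401 mm.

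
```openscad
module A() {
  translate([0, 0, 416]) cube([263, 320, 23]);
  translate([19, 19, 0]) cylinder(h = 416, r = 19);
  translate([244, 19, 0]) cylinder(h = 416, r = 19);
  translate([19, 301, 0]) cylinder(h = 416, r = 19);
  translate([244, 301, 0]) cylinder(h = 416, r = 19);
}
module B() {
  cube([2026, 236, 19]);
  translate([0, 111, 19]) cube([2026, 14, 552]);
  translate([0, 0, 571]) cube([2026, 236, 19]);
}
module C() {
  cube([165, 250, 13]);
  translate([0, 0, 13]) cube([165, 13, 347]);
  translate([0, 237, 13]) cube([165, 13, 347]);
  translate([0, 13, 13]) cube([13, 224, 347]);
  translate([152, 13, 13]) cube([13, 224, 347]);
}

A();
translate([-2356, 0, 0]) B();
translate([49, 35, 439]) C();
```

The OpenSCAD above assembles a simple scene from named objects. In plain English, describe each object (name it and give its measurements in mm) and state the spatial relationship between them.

A is a simple wooden stool: a rectangular seat 263 mm (x) by 320 mm (y), 23 mm thick, top face at z = 439 mm, on four round legs, each 38 mm in diameter. The legs rest on z = 0, each leg's axis is inset half a diameter from the nearest pair of seat edges (so the leg's bounding box is flush with the corner).

B is an I-beam lying along x, 2026 mm long. Overall section height 590 mm. Two flanges 236 mm wide (y) and 19 mm thick, one on the floor and one at the top; a web 14 mm thick runs between them, centred on the flange width.

C is an open-topped rectangular box: outside dimensions 165×250×360 mm, with a uniform wall and base thickness of 13 mm. The base is a full 165×250 slab on the floor; four walls sit on top of the base. The front and back walls (the −y and +y sides) span the full width; the two side walls fit between them.

The I-beam is on the floor beside the stool on its −x side. The open box is on top of the stool, centred.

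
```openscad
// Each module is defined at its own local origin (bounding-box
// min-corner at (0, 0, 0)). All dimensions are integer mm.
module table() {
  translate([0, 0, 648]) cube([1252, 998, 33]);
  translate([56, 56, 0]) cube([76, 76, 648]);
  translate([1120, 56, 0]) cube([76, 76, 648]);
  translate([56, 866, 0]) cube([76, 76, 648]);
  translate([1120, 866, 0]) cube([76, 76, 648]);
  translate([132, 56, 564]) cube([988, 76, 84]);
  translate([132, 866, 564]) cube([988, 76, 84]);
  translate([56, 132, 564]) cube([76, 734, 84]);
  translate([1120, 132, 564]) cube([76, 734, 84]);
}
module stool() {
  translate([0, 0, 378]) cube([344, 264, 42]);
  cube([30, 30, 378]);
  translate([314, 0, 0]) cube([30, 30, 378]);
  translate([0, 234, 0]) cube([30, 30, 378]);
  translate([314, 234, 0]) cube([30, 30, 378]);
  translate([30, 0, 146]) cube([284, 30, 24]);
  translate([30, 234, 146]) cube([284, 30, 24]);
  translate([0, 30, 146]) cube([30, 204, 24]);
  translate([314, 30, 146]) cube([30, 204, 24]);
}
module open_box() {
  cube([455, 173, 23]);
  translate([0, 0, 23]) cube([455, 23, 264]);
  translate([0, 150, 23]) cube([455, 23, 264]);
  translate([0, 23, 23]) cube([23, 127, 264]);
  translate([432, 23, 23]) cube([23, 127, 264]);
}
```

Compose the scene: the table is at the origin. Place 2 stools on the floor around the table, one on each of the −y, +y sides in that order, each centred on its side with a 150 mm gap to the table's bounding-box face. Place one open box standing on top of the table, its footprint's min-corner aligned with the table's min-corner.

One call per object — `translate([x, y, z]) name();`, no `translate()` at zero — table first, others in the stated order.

table();
translate([454, -414, 0]) stool();
translate([454, 1148, 0]) stool();
translate([0, 0, 681]) open_box();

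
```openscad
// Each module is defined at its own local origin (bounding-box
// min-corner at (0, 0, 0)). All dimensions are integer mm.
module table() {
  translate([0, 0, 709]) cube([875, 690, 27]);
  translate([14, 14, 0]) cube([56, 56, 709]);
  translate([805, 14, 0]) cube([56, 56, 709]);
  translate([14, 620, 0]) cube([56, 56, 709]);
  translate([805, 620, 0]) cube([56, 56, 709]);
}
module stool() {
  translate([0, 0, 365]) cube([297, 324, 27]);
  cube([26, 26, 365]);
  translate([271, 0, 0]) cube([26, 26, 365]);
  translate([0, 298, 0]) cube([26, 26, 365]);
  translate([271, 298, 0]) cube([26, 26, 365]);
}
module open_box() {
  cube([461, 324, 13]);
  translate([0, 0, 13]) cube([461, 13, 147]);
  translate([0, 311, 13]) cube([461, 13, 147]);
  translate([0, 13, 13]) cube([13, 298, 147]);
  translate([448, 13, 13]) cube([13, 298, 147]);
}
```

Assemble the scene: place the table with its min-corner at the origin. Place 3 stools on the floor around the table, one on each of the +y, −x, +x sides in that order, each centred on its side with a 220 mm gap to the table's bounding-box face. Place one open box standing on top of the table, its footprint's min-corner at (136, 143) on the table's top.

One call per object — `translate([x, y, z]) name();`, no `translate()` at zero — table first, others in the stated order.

table();
translate([289, 910, 0]) stool();
translate([-517, 183, 0]) stool();
translate([1095, 183, 0]) stool();
translate([136, 143, 736]) open_box();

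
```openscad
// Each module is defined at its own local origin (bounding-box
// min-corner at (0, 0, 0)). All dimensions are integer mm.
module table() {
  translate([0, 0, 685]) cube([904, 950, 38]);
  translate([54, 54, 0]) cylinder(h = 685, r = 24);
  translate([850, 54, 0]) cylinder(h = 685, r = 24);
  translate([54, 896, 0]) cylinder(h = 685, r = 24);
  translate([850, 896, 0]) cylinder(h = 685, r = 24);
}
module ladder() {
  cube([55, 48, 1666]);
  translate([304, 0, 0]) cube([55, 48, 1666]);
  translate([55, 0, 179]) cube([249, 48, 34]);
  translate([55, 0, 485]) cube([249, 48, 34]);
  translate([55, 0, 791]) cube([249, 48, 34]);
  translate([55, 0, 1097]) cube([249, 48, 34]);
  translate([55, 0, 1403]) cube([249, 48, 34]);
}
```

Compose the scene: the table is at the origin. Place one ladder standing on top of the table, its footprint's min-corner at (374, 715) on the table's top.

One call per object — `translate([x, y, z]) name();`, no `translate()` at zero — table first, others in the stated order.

table();
translate([374, 715, 723]) ladder();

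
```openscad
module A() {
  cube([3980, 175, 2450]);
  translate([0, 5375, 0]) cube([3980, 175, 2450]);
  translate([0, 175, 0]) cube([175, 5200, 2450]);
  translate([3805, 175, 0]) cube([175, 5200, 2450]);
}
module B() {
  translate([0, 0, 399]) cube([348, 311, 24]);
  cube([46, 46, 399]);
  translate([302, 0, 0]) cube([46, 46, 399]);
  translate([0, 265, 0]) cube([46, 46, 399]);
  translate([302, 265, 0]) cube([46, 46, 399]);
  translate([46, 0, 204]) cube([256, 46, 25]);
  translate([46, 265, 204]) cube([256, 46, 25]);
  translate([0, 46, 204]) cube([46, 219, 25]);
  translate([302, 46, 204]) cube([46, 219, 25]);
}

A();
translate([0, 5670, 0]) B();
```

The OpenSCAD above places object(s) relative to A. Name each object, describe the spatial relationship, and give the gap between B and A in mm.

A is a house frame. B is a stool. The stool is on the floor beside the house frame on its +y side. The gap between the stool and the house frame is 120 mm.

The stool's nearest face is 120 mm from the house frame's +y face.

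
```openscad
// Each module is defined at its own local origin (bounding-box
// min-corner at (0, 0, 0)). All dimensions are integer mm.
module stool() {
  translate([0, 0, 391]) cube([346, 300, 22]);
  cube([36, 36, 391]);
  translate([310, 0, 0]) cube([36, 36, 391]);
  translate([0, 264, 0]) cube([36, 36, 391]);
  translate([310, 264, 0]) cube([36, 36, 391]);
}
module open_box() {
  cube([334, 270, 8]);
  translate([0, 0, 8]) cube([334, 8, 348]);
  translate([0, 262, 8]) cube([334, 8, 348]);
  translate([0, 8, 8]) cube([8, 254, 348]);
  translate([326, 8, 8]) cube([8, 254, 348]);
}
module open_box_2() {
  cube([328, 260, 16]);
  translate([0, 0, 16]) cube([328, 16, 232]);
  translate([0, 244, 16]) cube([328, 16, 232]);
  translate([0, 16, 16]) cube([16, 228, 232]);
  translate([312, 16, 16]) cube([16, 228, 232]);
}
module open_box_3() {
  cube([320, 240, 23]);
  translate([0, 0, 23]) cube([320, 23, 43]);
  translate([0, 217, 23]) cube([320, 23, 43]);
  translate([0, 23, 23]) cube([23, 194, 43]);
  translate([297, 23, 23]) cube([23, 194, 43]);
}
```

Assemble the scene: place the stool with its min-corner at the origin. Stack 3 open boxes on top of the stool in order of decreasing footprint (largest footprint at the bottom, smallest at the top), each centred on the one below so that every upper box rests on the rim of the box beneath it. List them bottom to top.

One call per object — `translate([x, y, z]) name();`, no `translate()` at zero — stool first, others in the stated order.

stool();
translate([6, 15, 413]) open_box();
translate([9, 20, 769]) open_box_2();
translate([13, 30, 1017]) open_box_3();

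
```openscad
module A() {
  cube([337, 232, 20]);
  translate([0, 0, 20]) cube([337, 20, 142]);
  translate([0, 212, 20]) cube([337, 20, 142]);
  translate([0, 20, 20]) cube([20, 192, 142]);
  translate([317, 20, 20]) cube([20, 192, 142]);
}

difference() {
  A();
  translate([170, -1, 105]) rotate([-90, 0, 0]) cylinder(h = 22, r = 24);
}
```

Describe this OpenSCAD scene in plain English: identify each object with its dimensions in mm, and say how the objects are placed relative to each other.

A is an open-topped rectangular box: outside dimensions 337×232×162 mm, with a uniform wall and base thickness of 20 mm. The base is a full 337×232 slab on the floor; four walls sit on top of the base. The front and back walls (the −y and +y sides) span the full width; the two side walls fit between them.

The open box has a circular hole of radius 24 mm through its front wall, centred at (x = 170, z = 105).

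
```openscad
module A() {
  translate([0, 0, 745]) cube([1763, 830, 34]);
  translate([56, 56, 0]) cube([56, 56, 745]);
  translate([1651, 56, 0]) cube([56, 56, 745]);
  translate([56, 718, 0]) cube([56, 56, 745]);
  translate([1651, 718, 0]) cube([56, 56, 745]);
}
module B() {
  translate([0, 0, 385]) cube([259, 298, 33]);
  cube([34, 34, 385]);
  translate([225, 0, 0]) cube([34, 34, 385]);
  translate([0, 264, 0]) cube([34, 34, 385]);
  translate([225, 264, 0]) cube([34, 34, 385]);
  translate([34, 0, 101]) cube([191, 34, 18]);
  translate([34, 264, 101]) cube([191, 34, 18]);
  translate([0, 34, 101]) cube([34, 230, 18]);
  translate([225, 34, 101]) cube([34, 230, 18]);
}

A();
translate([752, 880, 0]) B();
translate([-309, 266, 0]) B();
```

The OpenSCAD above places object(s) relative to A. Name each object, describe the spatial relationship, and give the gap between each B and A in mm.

A is a table. B is a stool. Two stools sit around the table at the +y, −x sides. The gap between each stool and the table is 50 mm.

Each stool's nearest face is 50 mm from the table's bounding box.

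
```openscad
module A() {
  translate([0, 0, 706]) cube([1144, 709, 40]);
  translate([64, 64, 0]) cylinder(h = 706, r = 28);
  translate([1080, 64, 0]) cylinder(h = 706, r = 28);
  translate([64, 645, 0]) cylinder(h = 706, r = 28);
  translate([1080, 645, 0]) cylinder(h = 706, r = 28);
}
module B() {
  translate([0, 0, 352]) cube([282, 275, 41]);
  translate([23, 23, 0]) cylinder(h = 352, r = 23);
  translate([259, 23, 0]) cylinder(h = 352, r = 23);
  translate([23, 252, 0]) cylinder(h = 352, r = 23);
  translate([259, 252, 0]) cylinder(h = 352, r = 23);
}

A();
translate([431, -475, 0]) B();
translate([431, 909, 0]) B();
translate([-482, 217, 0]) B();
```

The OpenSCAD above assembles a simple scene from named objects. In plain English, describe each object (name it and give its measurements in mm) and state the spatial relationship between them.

A is a table with a 1144×709 mm rectangular top, 40 mm thick, top surface at z = 746 mm, supported by four round legs of 56 mm diameter, each leg's bounding box inset 36 mm from the nearest pair of top edges, running from the floor.

B is a four-legged stool. The seat is a 282×275×41 mm slab whose top surface is at z = 393 mm; four round legs, each 46 mm in diameter, run from the floor (z = 0) to the underside of the seat, each leg's axis is inset half a diameter from the nearest pair of seat edges (so the leg's bounding box is flush with the corner).

Three stools sit around the table at the −y, +y, −x sides.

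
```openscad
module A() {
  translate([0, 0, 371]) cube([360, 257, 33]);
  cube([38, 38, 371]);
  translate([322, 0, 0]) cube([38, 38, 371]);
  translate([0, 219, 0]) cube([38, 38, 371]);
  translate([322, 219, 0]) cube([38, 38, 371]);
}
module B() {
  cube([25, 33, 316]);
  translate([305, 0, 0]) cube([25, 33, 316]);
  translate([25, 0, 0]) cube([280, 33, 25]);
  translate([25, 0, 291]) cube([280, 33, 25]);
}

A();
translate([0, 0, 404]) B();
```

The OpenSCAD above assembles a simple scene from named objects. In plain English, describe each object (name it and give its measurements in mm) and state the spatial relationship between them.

A is a four-legged stool. The seat is 360×257 mm, 33 mm thick, top at z = 404 mm. It stands on four square legs, each 38×38 mm in cross-section, from z = 0 to the seat underside, each flush with a corner of the seat.

B is a rectangular picture frame lying in the x–z plane (depth along y). The opening is 280 mm wide (x) by 266 mm tall (z), surrounded by a border 25 mm wide on all four sides. The frame is 33 mm deep and is made of two full-height vertical stiles with two horizontal rails fitted between them.

The picture frame is on top of the stool.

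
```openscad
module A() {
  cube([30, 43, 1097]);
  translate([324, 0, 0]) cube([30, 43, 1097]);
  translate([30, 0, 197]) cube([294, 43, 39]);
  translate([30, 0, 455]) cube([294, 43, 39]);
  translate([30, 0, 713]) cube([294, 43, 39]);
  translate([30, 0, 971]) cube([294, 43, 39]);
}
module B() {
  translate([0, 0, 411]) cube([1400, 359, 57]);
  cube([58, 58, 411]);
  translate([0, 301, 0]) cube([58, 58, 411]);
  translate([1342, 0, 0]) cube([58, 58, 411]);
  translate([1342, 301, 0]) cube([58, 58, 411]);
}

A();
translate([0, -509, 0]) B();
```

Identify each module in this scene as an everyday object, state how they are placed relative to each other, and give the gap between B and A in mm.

A is a ladder. B is a bench. The bench is on the floor beside the ladder on its −y side. The gap between the bench and the ladder is 150 mm.

The bench's nearest face is 150 mm from the ladder's −y face.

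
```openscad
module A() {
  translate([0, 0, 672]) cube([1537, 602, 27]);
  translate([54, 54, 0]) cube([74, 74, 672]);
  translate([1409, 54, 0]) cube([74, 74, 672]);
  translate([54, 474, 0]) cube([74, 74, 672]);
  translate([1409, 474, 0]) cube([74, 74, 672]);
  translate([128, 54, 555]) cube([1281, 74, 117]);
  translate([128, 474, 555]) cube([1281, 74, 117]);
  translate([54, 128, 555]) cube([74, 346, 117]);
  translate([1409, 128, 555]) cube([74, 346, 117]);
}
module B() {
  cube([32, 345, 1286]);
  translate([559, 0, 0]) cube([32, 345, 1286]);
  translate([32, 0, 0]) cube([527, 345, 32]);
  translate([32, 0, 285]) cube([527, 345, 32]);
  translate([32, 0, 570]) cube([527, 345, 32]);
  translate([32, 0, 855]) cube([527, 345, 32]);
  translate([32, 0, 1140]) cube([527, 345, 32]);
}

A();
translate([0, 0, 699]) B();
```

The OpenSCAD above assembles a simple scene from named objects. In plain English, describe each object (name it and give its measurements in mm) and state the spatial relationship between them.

A is a table: top 1537 mm (x) × 602 mm (y), 27 mm thick, upper face at z = 699 mm, on four 74×74 mm square legs, each inset 54 mm from the nearest pair of top edges, running from z = 0 to the bottom of the top. Four apron rails, 74 mm thick and 117 mm tall, run between adjacent legs with their top edges flush with the underside of the top and their outer faces flush with the legs' outer faces.

B is an open bookshelf. Two side panels, each 32 mm thick, 345 mm deep and 1286 mm tall, stand 591 mm apart (outside-to-outside). Between them sit 5 shelves, each 32 mm thick and 345 mm deep, spanning the full gap between the sides. The bottom shelf rests on the floor (its underside at z = 0) and the clear gap between one shelf's top and the next shelf's underside is 253 mm.

The bookshelf is on top of the table.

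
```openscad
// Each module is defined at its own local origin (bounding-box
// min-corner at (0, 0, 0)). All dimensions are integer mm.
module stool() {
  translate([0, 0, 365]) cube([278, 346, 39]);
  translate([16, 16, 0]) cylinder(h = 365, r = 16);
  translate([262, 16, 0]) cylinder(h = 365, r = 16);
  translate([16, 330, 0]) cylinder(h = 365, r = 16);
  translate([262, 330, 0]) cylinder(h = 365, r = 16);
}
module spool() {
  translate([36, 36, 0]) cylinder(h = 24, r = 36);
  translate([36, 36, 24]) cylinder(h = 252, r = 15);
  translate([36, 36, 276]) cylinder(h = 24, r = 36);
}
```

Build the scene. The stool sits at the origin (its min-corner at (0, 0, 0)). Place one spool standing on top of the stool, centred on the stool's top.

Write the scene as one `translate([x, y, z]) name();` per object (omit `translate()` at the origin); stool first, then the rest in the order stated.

stool();
translate([103, 137, 404]) spool();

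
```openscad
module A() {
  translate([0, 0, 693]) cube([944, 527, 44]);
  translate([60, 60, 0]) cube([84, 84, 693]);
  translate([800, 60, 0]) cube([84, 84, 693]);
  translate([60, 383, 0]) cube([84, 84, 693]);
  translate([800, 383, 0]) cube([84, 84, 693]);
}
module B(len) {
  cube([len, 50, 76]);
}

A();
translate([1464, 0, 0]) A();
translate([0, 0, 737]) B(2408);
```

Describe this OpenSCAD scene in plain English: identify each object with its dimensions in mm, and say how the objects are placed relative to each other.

A is a table: top 944 mm (x) × 527 mm (y), 44 mm thick, upper face at z = 737 mm, on four 84×84 mm square legs, each inset 60 mm from the nearest pair of top edges, running from z = 0 to the bottom of the top.

B is a rectangular beam 2408 mm long (x), 50 mm deep (y), 76 mm thick (z).

The beam spans the tops of two tables placed 520 mm apart, resting at z = 737 mm.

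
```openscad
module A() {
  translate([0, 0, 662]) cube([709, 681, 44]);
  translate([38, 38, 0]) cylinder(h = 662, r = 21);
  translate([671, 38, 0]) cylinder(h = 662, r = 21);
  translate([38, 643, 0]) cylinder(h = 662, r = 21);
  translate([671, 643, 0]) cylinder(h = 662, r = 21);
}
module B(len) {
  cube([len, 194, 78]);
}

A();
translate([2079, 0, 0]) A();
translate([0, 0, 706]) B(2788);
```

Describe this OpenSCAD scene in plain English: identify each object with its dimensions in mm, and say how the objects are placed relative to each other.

A is a table with a 709×681 mm rectangular top, 44 mm thick, top surface at z = 706 mm, supported by four round legs of 42 mm diameter, each leg's bounding box inset 17 mm from the nearest pair of top edges, running from the floor.

B is a rectangular beam 2788 mm long (x), 194 mm deep (y), 78 mm thick (z).

The beam spans the tops of two tables placed 1370 mm apart, resting at z = 706 mm.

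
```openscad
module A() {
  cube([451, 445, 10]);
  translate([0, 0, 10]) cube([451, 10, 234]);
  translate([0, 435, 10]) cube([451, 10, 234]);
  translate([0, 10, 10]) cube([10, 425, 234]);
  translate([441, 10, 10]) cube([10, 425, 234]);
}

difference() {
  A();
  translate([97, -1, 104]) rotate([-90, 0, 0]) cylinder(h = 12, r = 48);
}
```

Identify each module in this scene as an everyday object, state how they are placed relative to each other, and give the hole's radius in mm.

A is an open box. The open box has a circular hole through its front wall. The hole's radius is 48 mm.

The subtracted cylinder has r = 48 mm.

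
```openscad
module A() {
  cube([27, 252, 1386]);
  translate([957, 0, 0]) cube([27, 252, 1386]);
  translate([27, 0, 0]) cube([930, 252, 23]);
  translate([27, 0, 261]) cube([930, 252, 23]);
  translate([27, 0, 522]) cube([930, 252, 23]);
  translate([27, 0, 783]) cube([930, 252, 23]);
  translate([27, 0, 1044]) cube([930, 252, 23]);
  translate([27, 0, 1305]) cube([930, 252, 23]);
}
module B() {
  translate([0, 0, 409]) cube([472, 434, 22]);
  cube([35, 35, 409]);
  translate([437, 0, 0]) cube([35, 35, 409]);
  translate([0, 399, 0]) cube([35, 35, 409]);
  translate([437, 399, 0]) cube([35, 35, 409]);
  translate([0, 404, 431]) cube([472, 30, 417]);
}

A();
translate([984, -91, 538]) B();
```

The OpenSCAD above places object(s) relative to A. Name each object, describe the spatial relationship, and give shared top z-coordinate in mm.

A is a bookshelf. B is a chair. The chair is beside the bookshelf with their tops flush at z = 1386. The shared top z-coordinate is 1386 mm.

Both tops at z = 1386 mm.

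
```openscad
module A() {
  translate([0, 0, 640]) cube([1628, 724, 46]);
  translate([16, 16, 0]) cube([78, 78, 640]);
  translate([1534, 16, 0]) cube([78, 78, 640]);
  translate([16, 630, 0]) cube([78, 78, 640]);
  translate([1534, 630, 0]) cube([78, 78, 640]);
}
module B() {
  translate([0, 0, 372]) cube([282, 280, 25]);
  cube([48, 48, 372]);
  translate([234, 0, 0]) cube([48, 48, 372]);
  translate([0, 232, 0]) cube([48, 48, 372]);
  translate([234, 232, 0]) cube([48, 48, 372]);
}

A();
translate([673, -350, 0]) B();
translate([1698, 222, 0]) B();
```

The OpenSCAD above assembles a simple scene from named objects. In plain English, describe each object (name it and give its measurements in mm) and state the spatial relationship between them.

A is a table with a 1628×724 mm rectangular top, 46 mm thick, top surface at z = 686 mm, supported by four 78×78 mm square legs, each inset 16 mm from the nearest pair of top edges, running from the floor.

B is a simple wooden stool: a rectangular seat 282 mm (x) by 280 mm (y), 25 mm thick, top face at z = 397 mm, on four square legs, each 48×48 mm in cross-section. The legs rest on z = 0, each flush with a corner of the seat.

Two stools sit around the table at the −y, +x sides.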